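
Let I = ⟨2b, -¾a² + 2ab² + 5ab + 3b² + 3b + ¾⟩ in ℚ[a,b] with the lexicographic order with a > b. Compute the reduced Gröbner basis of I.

G = {a² - 1, b}

f_1 = 2b, LT = b.
f_2 = -¾a² + 2ab² + 5ab + 3b² + 3b + ¾, LT = a².

The S-polynomials (S(f_1,f_2)) all reduce to 0 modulo the current basis, so we have a Gröbner basis.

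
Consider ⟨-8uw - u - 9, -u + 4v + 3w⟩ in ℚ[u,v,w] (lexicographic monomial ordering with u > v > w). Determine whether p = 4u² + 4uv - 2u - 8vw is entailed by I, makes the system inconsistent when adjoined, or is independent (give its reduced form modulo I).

4u² + 4uv - 2u - 8vw is independent of I; its normal form modulo I is 80v² - 41/2v - 39w² - 123/8w - 225/8.

First compute the reduced Gröbner basis of I by Buchberger's algorithm.
f_1 = -8uw - u - 9, LT = uw.
f_2 = -u + 4v + 3w, LT = u.

S(f_1,f_2): lcm = uw. S = ⅛u + 4vw + 3w² + 9/8.
  leading term u: subtract (-⅛)·f_2 from ⅛u + 4vw + 3w² + 9/8 → 4vw + ½v + 3w² + ⅜w + 9/8
  leading term vw: no divisor's leading term divides it; move 4vw to the remainder.
  leading term v: no divisor's leading term divides it; move ½v to the remainder.
  leading term w²: no divisor's leading term divides it; move 3w² to the remainder.
  leading term w: no divisor's leading term divides it; move ⅜w to the remainder.
  leading term 1: no divisor's leading term divides it; move 9/8 to the remainder.
  remainder 4vw + ½v + 3w² + ⅜w + 9/8 ≠ 0; add h_3 = 4vw + ½v + 3w² + ⅜w + 9/8 to the basis.

S(f_1,h_3): lcm = uvw. S = -¾uw² - 3/32uw - 9/32u + 9/8v.
  leading term uw²: subtract (3/32w)·f_1 from -¾uw² - 3/32uw - 9/32u + 9/8v → -9/32u + 9/8v + 27/32w
  leading term u: subtract (9/32)·f_2 from -9/32u + 9/8v + 27/32w → 0
  remainder 0.

S(f_2,h_3): leading monomials are coprime, so the S-polynomial reduces to 0 (Buchberger's first criterion).
Every S-polynomial of the final basis reduces to 0, so we have a Gröbner basis.
Inter-reduce: drop elements whose leading term is divisible by another's, tail-reduce, and make monic.
Reduced Gröbner basis: {u - 4v - 3w, vw + ⅛v + ¾w² + 3/32w + 9/32}.
Label its elements g_1 = u - 4v - 3w, g_2 = vw + ⅛v + ¾w² + 3/32w + 9/32.

Reduce p = 4u² + 4uv - 2u - 8vw modulo G:
  leading term u²: subtract (4u)·g_1 from 4u² + 4uv - 2u - 8vw → 20uv + 12uw - 2u - 8vw
  leading term uv: subtract (20v)·g_1 from 20uv + 12uw - 2u - 8vw → 12uw - 2u + 80v² + 52vw
  leading term uw: subtract (12w)·g_1 from 12uw - 2u + 80v² + 52vw → -2u + 80v² + 100vw + 36w²
  leading term u: subtract (-2)·g_1 from -2u + 80v² + 100vw + 36w² → 80v² + 100vw - 8v + 36w² - 6w
  leading term v²: no divisor's leading term divides it; move 80v² to the remainder.
  leading term vw: subtract (100)·g_2 from 100vw - 8v + 36w² - 6w → -41/2v - 39w² - 123/8w - 225/8
  leading term v: no divisor's leading term divides it; move -41/2v to the remainder.
  leading term w²: no divisor's leading term divides it; move -39w² to the remainder.
  leading term w: no divisor's leading term divides it; move -123/8w to the remainder.
  leading term 1: no divisor's leading term divides it; move -225/8 to the remainder.
  normal form = 80v² - 41/2v - 39w² - 123/8w - 225/8.
The normal form is nonzero, so p ∉ I. Since p minus its normal form lies in I, I + (p) = I + (r) where r = 80v² - 41/2v - 39w² - 123/8w - 225/8; decide whether this ideal is the whole ring.
Run Buchberger on G together with r (pairs among the g_i already reduce to 0 since G is a Gröbner basis):
g_1 = u - 4v - 3w, LT = u.
g_2 = vw + ⅛v + ¾w² + 3/32w + 9/32, LT = vw.
r = 80v² - 41/2v - 39w² - 123/8w - 225/8, LT = v².

S(g_1,g_2): leading monomials are coprime, so the S-polynomial reduces to 0 (Buchberger's first criterion).
S(g_1,r): leading monomials are coprime, so the S-polynomial reduces to 0 (Buchberger's first criterion).
S(g_2,r): lcm = v²w. S = ⅛v² + ¾vw² + 7/20vw + 9/32v + 39/80w³ + 123/640w² + 45/128w.
  leading term v²: subtract (1/640)·r from ⅛v² + ¾vw² + 7/20vw + 9/32v + 39/80w³ + 123/640w² + 45/128w → ¾vw² + 7/20vw + 401/1280v + 39/80w³ + 81/320w² + 1923/5120w + 45/1024
  leading term vw²: subtract (¾w)·g_2 from ¾vw² + 7/20vw + 401/1280v + 39/80w³ + 81/320w² + 1923/5120w + 45/1024 → 41/160vw + 401/1280v - 3/40w³ + 117/640w² + 843/5120w + 45/1024
  leading term vw: subtract (41/160)·g_2 from 41/160vw + 401/1280v - 3/40w³ + 117/640w² + 843/5120w + 45/1024 → 9/32v - 3/40w³ - 3/320w² + 9/64w - 9/320
  leading term v: no divisor's leading term divides it; move 9/32v to the remainder.
  leading term w³: no divisor's leading term divides it; move -3/40w³ to the remainder.
  leading term w²: no divisor's leading term divides it; move -3/320w² to the remainder.
  leading term w: no divisor's leading term divides it; move 9/64w to the remainder.
  leading term 1: no divisor's leading term divides it; move -9/320 to the remainder.
  remainder 9/32v - 3/40w³ - 3/320w² + 9/64w - 9/320 ≠ 0; add m_4 = 9/32v - 3/40w³ - 3/320w² + 9/64w - 9/320 to the basis.

S(g_1,m_4): leading monomials are coprime, so the S-polynomial reduces to 0 (Buchberger's first criterion).
S(g_2,m_4): lcm = vw. S = ⅛v + 4/15w⁴ + 1/30w³ + ¼w² + 31/160w + 9/32.
  leading term v: subtract (4/9)·m_4 from ⅛v + 4/15w⁴ + 1/30w³ + ¼w² + 31/160w + 9/32 → 4/15w⁴ + 1/15w³ + 61/240w² + 21/160w + 47/160
  leading term w⁴: no divisor's leading term divides it; move 4/15w⁴ to the remainder.
  leading term w³: no divisor's leading term divides it; move 1/15w³ to the remainder.
  leading term w²: no divisor's leading term divides it; move 61/240w² to the remainder.
  leading term w: no divisor's leading term divides it; move 21/160w to the remainder.
  leading term 1: no divisor's leading term divides it; move 47/160 to the remainder.
  remainder 4/15w⁴ + 1/15w³ + 61/240w² + 21/160w + 47/160 ≠ 0; add m_5 = 4/15w⁴ + 1/15w³ + 61/240w² + 21/160w + 47/160 to the basis.

S(r,m_4): lcm = v². S = 4/15vw³ + 1/30vw² - ½vw - 5/32v - 39/80w² - 123/640w - 45/128.
  leading term vw³: subtract (4/15w²)·g_2 from 4/15vw³ + 1/30vw² - ½vw - 5/32v - 39/80w² - 123/640w - 45/128 → -½vw - 5/32v - ⅕w⁴ - 1/40w³ - 9/16w² - 123/640w - 45/128
  leading term vw: subtract (-½)·g_2 from -½vw - 5/32v - ⅕w⁴ - 1/40w³ - 9/16w² - 123/640w - 45/128 → -3/32v - ⅕w⁴ - 1/40w³ - 3/16w² - 93/640w - 27/128
  leading term v: subtract (-⅓)·m_4 from -3/32v - ⅕w⁴ - 1/40w³ - 3/16w² - 93/640w - 27/128 → -⅕w⁴ - 1/20w³ - 61/320w² - 63/640w - 141/640
  leading term w⁴: subtract (-¾)·m_5 from -⅕w⁴ - 1/20w³ - 61/320w² - 63/640w - 141/640 → 0
  remainder 0.

S(g_1,m_5): leading monomials are coprime, so the S-polynomial reduces to 0 (Buchberger's first criterion).
S(g_2,m_5): lcm = vw⁴. S = -⅛vw³ - 61/64vw² - 63/128vw - 141/128v + ¾w⁵ + 3/32w⁴ + 9/32w³.
  leading term vw³: subtract (-⅛w²)·g_2 from -⅛vw³ - 61/64vw² - 63/128vw - 141/128v + ¾w⁵ + 3/32w⁴ + 9/32w³ → -15/16vw² - 63/128vw - 141/128v + ¾w⁵ + 3/16w⁴ + 75/256w³ + 9/256w²
  leading term vw²: subtract (-15/16w)·g_2 from -15/16vw² - 63/128vw - 141/128v + ¾w⁵ + 3/16w⁴ + 75/256w³ + 9/256w² → -⅜vw - 141/128v + ¾w⁵ + 3/16w⁴ + 255/256w³ + 63/512w² + 135/512w
  leading term vw: subtract (-⅜)·g_2 from -⅜vw - 141/128v + ¾w⁵ + 3/16w⁴ + 255/256w³ + 63/512w² + 135/512w → -135/128v + ¾w⁵ + 3/16w⁴ + 255/256w³ + 207/512w² + 153/512w + 27/256
  leading term v: subtract (-15/4)·m_4 from -135/128v + ¾w⁵ + 3/16w⁴ + 255/256w³ + 207/512w² + 153/512w + 27/256 → ¾w⁵ + 3/16w⁴ + 183/256w³ + 189/512w² + 423/512w
  leading term w⁵: subtract (45/16w)·m_5 from ¾w⁵ + 3/16w⁴ + 183/256w³ + 189/512w² + 423/512w → 0
  remainder 0.

S(r,m_5): leading monomials are coprime, so the S-polynomial reduces to 0 (Buchberger's first criterion).
S(m_4,m_5): leading monomials are coprime, so the S-polynomial reduces to 0 (Buchberger's first criterion).
Every S-polynomial of the final basis reduces to 0, so we have a Gröbner basis.
Inter-reduce: drop elements whose leading term is divisible by another's, tail-reduce, and make monic.
Reduced Gröbner basis: {u - 16/15w³ - 2/15w² - w - ⅖, v - 4/15w³ - 1/30w² + ½w - 1/10, w⁴ + ¼w³ + 61/64w² + 63/128w + 141/128}.
The reduced Gröbner basis of I + (p) is {u - 16/15w³ - 2/15w² - w - ⅖, v - 4/15w³ - 1/30w² + ½w - 1/10, w⁴ + ¼w³ + 61/64w² + 63/128w + 141/128} ≠ {1}, a proper ideal, so the enlarged system stays consistent: p is independent of I, with normal form 80v² - 41/2v - 39w² - 123/8w - 225/8.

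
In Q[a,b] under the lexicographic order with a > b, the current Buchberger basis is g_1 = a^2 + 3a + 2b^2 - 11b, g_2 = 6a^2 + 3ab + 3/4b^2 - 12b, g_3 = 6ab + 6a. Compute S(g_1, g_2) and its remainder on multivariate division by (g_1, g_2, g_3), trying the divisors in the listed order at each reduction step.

S(g_1, g_2) = -1/2ab + 3a + 15/8b^2 - 9b; remainder on division = 7/2a + 15/8b^2 - 9b.

lcm(LM(g_1), LM(g_2)) = a^2.
S = (lcm/LT(g_1))·g_1 − (lcm/LT(g_2))·g_2 = -1/2ab + 3a + 15/8b^2 - 9b.
Reduce S modulo (g_1, g_2, g_3) in that order:
  leading term ab: subtract (-1/12)·g_3 from -1/2ab + 3a + 15/8b^2 - 9b → 7/2a + 15/8b^2 - 9b
  leading term a: no divisor's leading term divides it; move 7/2a to the remainder.
  leading term b^2: no divisor's leading term divides it; move 15/8b^2 to the remainder.
  leading term b: no divisor's leading term divides it; move -9b to the remainder.
The remainder 7/2a + 15/8b^2 - 9b is nonzero, so it would be added as the next basis element.
An S-polynomial is built so that the two leading terms cancel; whether anything survives reduction is exactly the Gröbner-basis criterion.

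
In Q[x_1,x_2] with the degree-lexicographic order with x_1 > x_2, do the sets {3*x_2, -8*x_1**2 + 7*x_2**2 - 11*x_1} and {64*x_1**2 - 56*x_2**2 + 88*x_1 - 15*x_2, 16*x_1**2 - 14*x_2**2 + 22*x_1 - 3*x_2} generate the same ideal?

Equality of ideals is decidable: compute both reduced Gröbner bases (unique for the ordering) and check whether they agree.
Buchberger on the first generating set:
f_1 = 3*x_2, LT = x_2.
f_2 = -8*x_1**2 + 7*x_2**2 - 11*x_1, LT = x_1**2.

The S-polynomials (S(f_1,f_2)) all reduce to 0 modulo the current basis, so we have a Gröbner basis.
Inter-reduce: drop elements whose leading term is divisible by another's, tail-reduce, and make monic.
Reduced Gröbner basis: {x_1**2 + 11/8*x_1, x_2}.

Buchberger on the second generating set:
h_1 = 64*x_1**2 - 56*x_2**2 + 88*x_1 - 15*x_2, LT = x_1**2.
h_2 = 16*x_1**2 - 14*x_2**2 + 22*x_1 - 3*x_2, LT = x_1**2.

S(h_1,h_2): lcm = x_1**2. S = -3/64*x_2.
  leading term x_2: no divisor's leading term divides it; move -3/64*x_2 to the remainder.
  remainder -3/64*x_2 ≠ 0; add k_3 = -3/64*x_2 to the basis.

The other S-polynomials (S(h_1,k_3), S(h_2,k_3)) all reduce to 0 modulo the current basis, so we have a Gröbner basis.
Inter-reduce: drop elements whose leading term is divisible by another's, tail-reduce, and make monic.
Reduced Gröbner basis: {x_1**2 + 11/8*x_1, x_2}.

The two bases agree; hence the ideals are identical.

Yes, the ideals are equal.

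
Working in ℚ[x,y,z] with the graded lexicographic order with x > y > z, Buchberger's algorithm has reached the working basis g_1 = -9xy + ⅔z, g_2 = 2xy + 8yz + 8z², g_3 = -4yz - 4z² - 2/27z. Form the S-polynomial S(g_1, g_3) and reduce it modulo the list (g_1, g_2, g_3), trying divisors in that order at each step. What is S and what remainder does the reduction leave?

S(g_1, g_3) = -xz² - 1/54xz - 2/27z²; remainder on division = -xz² - 1/54xz - 2/27z².

lcm(LM(g_1), LM(g_3)) = xyz.
S = (lcm/LT(g_1))·g_1 − (lcm/LT(g_3))·g_3 = -xz² - 1/54xz - 2/27z².
Reduce S modulo (g_1, g_2, g_3) in that order:
  leading term xz²: no divisor's leading term divides it; move -xz² to the remainder.
  leading term xz: no divisor's leading term divides it; move -1/54xz to the remainder.
  leading term z²: no divisor's leading term divides it; move -2/27z² to the remainder.
The remainder -xz² - 1/54xz - 2/27z² is nonzero, so it would be added as the next basis element.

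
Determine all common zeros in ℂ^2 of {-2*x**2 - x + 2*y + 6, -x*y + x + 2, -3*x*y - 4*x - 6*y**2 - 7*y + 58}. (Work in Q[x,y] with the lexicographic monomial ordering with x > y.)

{(2, 2)}

Compute a lex Gröbner basis by Buchberger's algorithm.
f_1 = -2*x**2 - x + 2*y + 6, LT = x**2.
f_2 = -x*y + x + 2, LT = x*y.
f_3 = -3*x*y - 4*x - 6*y**2 - 7*y + 58, LT = x*y.

S(f_1,f_2): lcm = x**2*y. S = x**2 + 1/2*x*y + 2*x - y**2 - 3*y.
  leading term x**2: subtract (-1/2)·f_1 from x**2 + 1/2*x*y + 2*x - y**2 - 3*y → 1/2*x*y + 3/2*x - y**2 - 2*y + 3
  leading term x*y: subtract (-1/2)·f_2 from 1/2*x*y + 3/2*x - y**2 - 2*y + 3 → 2*x - y**2 - 2*y + 4
  leading term x: no divisor's leading term divides it; move 2*x to the remainder.
  leading term y**2: no divisor's leading term divides it; move -y**2 to the remainder.
  leading term y: no divisor's leading term divides it; move -2*y to the remainder.
  leading term 1: no divisor's leading term divides it; move 4 to the remainder.
  remainder 2*x - y**2 - 2*y + 4 ≠ 0; add h_4 = 2*x - y**2 - 2*y + 4 to the basis.

S(f_1,f_3): lcm = x**2*y. S = -4/3*x**2 - 2*x*y**2 - 11/6*x*y + 58/3*x - y**2 - 3*y.
  leading term x**2: subtract (2/3)·f_1 from -4/3*x**2 - 2*x*y**2 - 11/6*x*y + 58/3*x - y**2 - 3*y → -2*x*y**2 - 11/6*x*y + 20*x - y**2 - 13/3*y - 4
  leading term x*y**2: subtract (2*y)·f_2 from -2*x*y**2 - 11/6*x*y + 20*x - y**2 - 13/3*y - 4 → -23/6*x*y + 20*x - y**2 - 25/3*y - 4
  leading term x*y: subtract (23/6)·f_2 from -23/6*x*y + 20*x - y**2 - 25/3*y - 4 → 97/6*x - y**2 - 25/3*y - 35/3
  leading term x: subtract (97/12)·h_4 from 97/6*x - y**2 - 25/3*y - 35/3 → 85/12*y**2 + 47/6*y - 44
  leading term y**2: no divisor's leading term divides it; move 85/12*y**2 to the remainder.
  leading term y: no divisor's leading term divides it; move 47/6*y to the remainder.
  leading term 1: no divisor's leading term divides it; move -44 to the remainder.
  remainder 85/12*y**2 + 47/6*y - 44 ≠ 0; add h_5 = 85/12*y**2 + 47/6*y - 44 to the basis.

S(f_2,f_3): lcm = x*y. S = -7/3*x - 2*y**2 - 7/3*y + 52/3.
  leading term x: subtract (-7/6)·h_4 from -7/3*x - 2*y**2 - 7/3*y + 52/3 → -19/6*y**2 - 14/3*y + 22
  leading term y**2: subtract (-38/85)·h_5 from -19/6*y**2 - 14/3*y + 22 → -99/85*y + 198/85
  leading term y: no divisor's leading term divides it; move -99/85*y to the remainder.
  leading term 1: no divisor's leading term divides it; move 198/85 to the remainder.
  remainder -99/85*y + 198/85 ≠ 0; add h_6 = -99/85*y + 198/85 to the basis.

The other S-polynomials (S(f_1,h_4), S(f_2,h_4), S(f_3,h_4), S(f_1,h_5), S(f_2,h_5), S(f_3,h_5), S(h_4,h_5), S(f_1,h_6), S(f_2,h_6), S(f_3,h_6), S(h_4,h_6), S(h_5,h_6)) all reduce to 0 modulo the current basis, so we have a Gröbner basis.
Inter-reduce: drop elements whose leading term is divisible by another's, tail-reduce, and make monic.
Reduced Gröbner basis: {x - 2, y - 2}.

From the last basis element, y - 2 = 0, so y takes values in {2}. Each choice, substituted upward through the basis, yields the corresponding point(s) of the solution set.
  y = 2: the earlier basis element becomes x - 2 = 0, giving x = 2 — point (2, 2).
This is the nonlinear analogue of row-reducing a linear system.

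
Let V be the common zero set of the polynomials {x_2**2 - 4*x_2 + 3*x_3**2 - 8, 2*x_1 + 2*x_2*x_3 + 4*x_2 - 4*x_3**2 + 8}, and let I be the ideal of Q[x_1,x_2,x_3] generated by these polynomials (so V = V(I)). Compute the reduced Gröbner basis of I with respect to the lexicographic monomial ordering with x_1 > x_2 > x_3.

f_1 = x_2**2 - 4*x_2 + 3*x_3**2 - 8, LT = x_2**2.
f_2 = 2*x_1 + 2*x_2*x_3 + 4*x_2 - 4*x_3**2 + 8, LT = x_1.

S(f_1,f_2): leading monomials are coprime, so the S-polynomial reduces to 0 (Buchberger's first criterion).
Every S-polynomial of the final basis reduces to 0, so we have a Gröbner basis.

G = {x_1 + x_2*x_3 + 2*x_2 - 2*x_3**2 + 4, x_2**2 - 4*x_2 + 3*x_3**2 - 8}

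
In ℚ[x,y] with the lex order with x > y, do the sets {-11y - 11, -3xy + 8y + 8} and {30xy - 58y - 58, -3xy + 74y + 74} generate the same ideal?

For a fixed monomial order, each ideal has a unique reduced Gröbner basis; comparing bases decides equality.
Buchberger on the first generating set:
f_1 = -11y - 11, LT = y.
f_2 = -3xy + 8y + 8, LT = xy.

S(f_1,f_2): lcm = xy. S = x + 8/3y + 8/3.
  leading term x: no divisor's leading term divides it; move x to the remainder.
  leading term y: subtract (-8/33)·f_1 from 8/3y + 8/3 → 0
  remainder x ≠ 0; add g_3 = x to the basis.

The other S-polynomials (S(f_1,g_3), S(f_2,g_3)) all reduce to 0 modulo the current basis, so we have a Gröbner basis.
Inter-reduce: drop elements whose leading term is divisible by another's, tail-reduce, and make monic.
Reduced Gröbner basis: {x, y + 1}.

Buchberger on the second generating set:
h_1 = 30xy - 58y - 58, LT = xy.
h_2 = -3xy + 74y + 74, LT = xy.

S(h_1,h_2): lcm = xy. S = 341/15y + 341/15.
  leading term y: no divisor's leading term divides it; move 341/15y to the remainder.
  leading term 1: no divisor's leading term divides it; move 341/15 to the remainder.
  remainder 341/15y + 341/15 ≠ 0; add k_3 = 341/15y + 341/15 to the basis.

S(h_1,k_3): lcm = xy. S = -x - 29/15y - 29/15.
  leading term x: no divisor's leading term divides it; move -x to the remainder.
  leading term y: subtract (-29/341)·k_3 from -29/15y - 29/15 → 0
  remainder -x ≠ 0; add k_4 = -x to the basis.

The other S-polynomials (S(h_2,k_3), S(h_1,k_4), S(h_2,k_4), S(k_3,k_4)) all reduce to 0 modulo the current basis, so we have a Gröbner basis.
Inter-reduce: drop elements whose leading term is divisible by another's, tail-reduce, and make monic.
Reduced Gröbner basis: {x, y + 1}.

Same reduced basis, so the two generating sets span the same ideal.

Yes, the ideals are equal.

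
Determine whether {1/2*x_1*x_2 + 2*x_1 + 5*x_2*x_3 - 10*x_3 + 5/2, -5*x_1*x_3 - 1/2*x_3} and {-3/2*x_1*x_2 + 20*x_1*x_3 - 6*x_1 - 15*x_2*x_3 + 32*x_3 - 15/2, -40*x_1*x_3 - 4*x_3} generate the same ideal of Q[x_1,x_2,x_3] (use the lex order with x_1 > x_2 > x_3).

Since reduced Gröbner bases are canonical representatives of ideals under a given ordering, it suffices to compute and compare them.
Buchberger on the first generating set:
f_1 = 1/2*x_1*x_2 + 2*x_1 + 5*x_2*x_3 - 10*x_3 + 5/2, LT = x_1*x_2.
f_2 = -5*x_1*x_3 - 1/2*x_3, LT = x_1*x_3.

S(f_1,f_2): lcm = x_1*x_2*x_3. S = 4*x_1*x_3 + 10*x_2*x_3**2 - 1/10*x_2*x_3 - 20*x_3**2 + 5*x_3.
  leading term x_1*x_3: subtract (-4/5)·f_2 from 4*x_1*x_3 + 10*x_2*x_3**2 - 1/10*x_2*x_3 - 20*x_3**2 + 5*x_3 → 10*x_2*x_3**2 - 1/10*x_2*x_3 - 20*x_3**2 + 23/5*x_3
  leading term x_2*x_3**2: no divisor's leading term divides it; move 10*x_2*x_3**2 to the remainder.
  leading term x_2*x_3: no divisor's leading term divides it; move -1/10*x_2*x_3 to the remainder.
  leading term x_3**2: no divisor's leading term divides it; move -20*x_3**2 to the remainder.
  leading term x_3: no divisor's leading term divides it; move 23/5*x_3 to the remainder.
  remainder 10*x_2*x_3**2 - 1/10*x_2*x_3 - 20*x_3**2 + 23/5*x_3 ≠ 0; add g_3 = 10*x_2*x_3**2 - 1/10*x_2*x_3 - 20*x_3**2 + 23/5*x_3 to the basis.

The other S-polynomials (S(f_1,g_3), S(f_2,g_3)) all reduce to 0 modulo the current basis, so we have a Gröbner basis.
Inter-reduce: drop elements whose leading term is divisible by another's, tail-reduce, and make monic.
Reduced Gröbner basis: {x_1*x_2 + 4*x_1 + 10*x_2*x_3 - 20*x_3 + 5, x_1*x_3 + 1/10*x_3, x_2*x_3**2 - 1/100*x_2*x_3 - 2*x_3**2 + 23/50*x_3}.

Buchberger on the second generating set:
h_1 = -3/2*x_1*x_2 + 20*x_1*x_3 - 6*x_1 - 15*x_2*x_3 + 32*x_3 - 15/2, LT = x_1*x_2.
h_2 = -40*x_1*x_3 - 4*x_3, LT = x_1*x_3.

S(h_1,h_2): lcm = x_1*x_2*x_3. S = -40/3*x_1*x_3**2 + 4*x_1*x_3 + 10*x_2*x_3**2 - 1/10*x_2*x_3 - 64/3*x_3**2 + 5*x_3.
  leading term x_1*x_3**2: subtract (1/3*x_3)·h_2 from -40/3*x_1*x_3**2 + 4*x_1*x_3 + 10*x_2*x_3**2 - 1/10*x_2*x_3 - 64/3*x_3**2 + 5*x_3 → 4*x_1*x_3 + 10*x_2*x_3**2 - 1/10*x_2*x_3 - 20*x_3**2 + 5*x_3
  leading term x_1*x_3: subtract (-1/10)·h_2 from 4*x_1*x_3 + 10*x_2*x_3**2 - 1/10*x_2*x_3 - 20*x_3**2 + 5*x_3 → 10*x_2*x_3**2 - 1/10*x_2*x_3 - 20*x_3**2 + 23/5*x_3
  leading term x_2*x_3**2: no divisor's leading term divides it; move 10*x_2*x_3**2 to the remainder.
  leading term x_2*x_3: no divisor's leading term divides it; move -1/10*x_2*x_3 to the remainder.
  leading term x_3**2: no divisor's leading term divides it; move -20*x_3**2 to the remainder.
  leading term x_3: no divisor's leading term divides it; move 23/5*x_3 to the remainder.
  remainder 10*x_2*x_3**2 - 1/10*x_2*x_3 - 20*x_3**2 + 23/5*x_3 ≠ 0; add k_3 = 10*x_2*x_3**2 - 1/10*x_2*x_3 - 20*x_3**2 + 23/5*x_3 to the basis.

The other S-polynomials (S(h_1,k_3), S(h_2,k_3)) all reduce to 0 modulo the current basis, so we have a Gröbner basis.
Inter-reduce: drop elements whose leading term is divisible by another's, tail-reduce, and make monic.
Reduced Gröbner basis: {x_1*x_2 + 4*x_1 + 10*x_2*x_3 - 20*x_3 + 5, x_1*x_3 + 1/10*x_3, x_2*x_3**2 - 1/100*x_2*x_3 - 2*x_3**2 + 23/50*x_3}.

These coincide, so the ideals are equal.

Yes, the ideals are equal.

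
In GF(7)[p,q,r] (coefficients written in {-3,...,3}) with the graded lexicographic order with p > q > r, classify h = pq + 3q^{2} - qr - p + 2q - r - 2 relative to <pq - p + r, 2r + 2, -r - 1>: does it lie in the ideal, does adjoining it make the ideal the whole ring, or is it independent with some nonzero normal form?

pq + 3q^{2} - qr - p + 2q - r - 2 is independent of I; its normal form modulo I is 3q^{2} + 3q.

First compute the reduced Gröbner basis of I by Buchberger's algorithm.
f_1 = pq - p + r, LT = pq.
f_2 = 2r + 2, LT = r.
f_3 = -r - 1, LT = r.

The S-polynomials (S(f_1,f_2), S(f_1,f_3), S(f_2,f_3)) all reduce to 0 modulo the current basis, so we have a Gröbner basis.
Inter-reduce: drop elements whose leading term is divisible by another's, tail-reduce, and make monic.
Reduced Gröbner basis: {pq - p - 1, r + 1}.
Label its elements g_1 = pq - p - 1, g_2 = r + 1.

Reduce h = pq + 3q^{2} - qr - p + 2q - r - 2 modulo G:
  leading term pq: subtract (1)·g_1 from pq + 3q^{2} - qr - p + 2q - r - 2 → 3q^{2} - qr + 2q - r - 1
  leading term q^{2}: no divisor's leading term divides it; move 3q^{2} to the remainder.
  leading term qr: subtract (-q)·g_2 from -qr + 2q - r - 1 → 3q - r - 1
  leading term q: no divisor's leading term divides it; move 3q to the remainder.
  leading term r: subtract (-1)·g_2 from -r - 1 → 0
  normal form = 3q^{2} + 3q.
The normal form is nonzero, so h ∉ I. Since h minus its normal form lies in I, I + (h) = I + (n) where n = 3q^{2} + 3q; decide whether this ideal is the whole ring.
Run Buchberger on G together with n (pairs among the g_i already reduce to 0 since G is a Gröbner basis):
g_1 = pq - p - 1, LT = pq.
g_2 = r + 1, LT = r.
n = 3q^{2} + 3q, LT = q^{2}.

S(g_1,n): lcm = pq^{2}. S = -2pq - q.
  leading term pq: subtract (-2)·g_1 from -2pq - q → -2p - q - 2
  leading term p: no divisor's leading term divides it; move -2p to the remainder.
  leading term q: no divisor's leading term divides it; move -q to the remainder.
  leading term 1: no divisor's leading term divides it; move -2 to the remainder.
  remainder -2p - q - 2 ≠ 0; add m_4 = -2p - q - 2 to the basis.

The other S-polynomials (S(g_1,g_2), S(g_2,n), S(g_1,m_4), S(g_2,m_4), S(n,m_4)) all reduce to 0 modulo the current basis, so we have a Gröbner basis.
Inter-reduce: drop elements whose leading term is divisible by another's, tail-reduce, and make monic.
Reduced Gröbner basis: {q^{2} + q, p - 3q + 1, r + 1}.
The reduced Gröbner basis of I + (h) is {q^{2} + q, p - 3q + 1, r + 1} ≠ {1}, a proper ideal, so the enlarged system stays consistent: h is independent of I, with normal form 3q^{2} + 3q.

The remainder on division by a Gröbner basis is unique — it is the normal form.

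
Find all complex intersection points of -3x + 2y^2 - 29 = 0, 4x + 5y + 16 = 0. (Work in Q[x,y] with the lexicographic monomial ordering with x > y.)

{(1, -4), (-213/32, 17/8)}

Compute a lex Gröbner basis by Buchberger's algorithm.
f_1 = -3x + 2y^2 - 29, LT = x.
f_2 = 4x + 5y + 16, LT = x.

S(f_1,f_2): lcm = x. S = -2/3y^2 - 5/4y + 17/3.
  reduce S modulo (f_1, f_2):
  remainder -2/3y^2 - 5/4y + 17/3 ≠ 0; add h_3 = -2/3y^2 - 5/4y + 17/3 to the basis.

The other S-polynomials (S(f_1,h_3), S(f_2,h_3)) all reduce to 0 modulo the current basis, so we have a Gröbner basis.
Inter-reduce: drop elements whose leading term is divisible by another's, tail-reduce, and make monic.
Reduced Gröbner basis: {x + 5/4y + 4, y^2 + 15/8y - 17/2}.

Since the basis is lex-ordered, y^2 + 15/8y - 17/2 is univariate in y. Its roots are {-4, 17/8}. Back-substituting each root into the other basis elements fixes the other coordinates.
  y = -4: the earlier basis element becomes x - 1 = 0, giving x = 1 — point (1, -4).
  y = 17/8: the earlier basis element becomes x + 213/32 = 0, giving x = -213/32 — point (-213/32, 17/8).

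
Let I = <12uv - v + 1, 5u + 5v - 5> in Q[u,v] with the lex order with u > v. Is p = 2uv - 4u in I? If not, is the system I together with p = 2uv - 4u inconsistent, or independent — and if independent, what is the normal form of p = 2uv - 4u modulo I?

2uv - 4u is independent of I; its normal form modulo I is 25/6v - 25/6.

First compute the reduced Gröbner basis of I by Buchberger's algorithm.
f_1 = 12uv - v + 1, LT = uv.
f_2 = 5u + 5v - 5, LT = u.

S(f_1,f_2): lcm = uv. S = -v^2 + 11/12v + 1/12.
  leading term v^2: no divisor's leading term divides it; move -v^2 to the remainder.
  leading term v: no divisor's leading term divides it; move 11/12v to the remainder.
  leading term 1: no divisor's leading term divides it; move 1/12 to the remainder.
  remainder -v^2 + 11/12v + 1/12 ≠ 0; add h_3 = -v^2 + 11/12v + 1/12 to the basis.

The other S-polynomials (S(f_1,h_3), S(f_2,h_3)) all reduce to 0 modulo the current basis, so we have a Gröbner basis.
Inter-reduce: drop elements whose leading term is divisible by another's, tail-reduce, and make monic.
Reduced Gröbner basis: {u + v - 1, v^2 - 11/12v - 1/12}.
Label its elements g_1 = u + v - 1, g_2 = v^2 - 11/12v - 1/12.

Reduce p = 2uv - 4u modulo G:
  leading term uv: subtract (2v)·g_1 from 2uv - 4u → -4u - 2v^2 + 2v
  leading term u: subtract (-4)·g_1 from -4u - 2v^2 + 2v → -2v^2 + 6v - 4
  leading term v^2: subtract (-2)·g_2 from -2v^2 + 6v - 4 → 25/6v - 25/6
  leading term v: no divisor's leading term divides it; move 25/6v to the remainder.
  leading term 1: no divisor's leading term divides it; move -25/6 to the remainder.
  normal form = 25/6v - 25/6.
The normal form is nonzero, so p ∉ I. Since p minus its normal form lies in I, I + (p) = I + (r) where r = 25/6v - 25/6; decide whether this ideal is the whole ring.
Run Buchberger on G together with r (pairs among the g_i already reduce to 0 since G is a Gröbner basis):
g_1 = u + v - 1, LT = u.
g_2 = v^2 - 11/12v - 1/12, LT = v^2.
r = 25/6v - 25/6, LT = v.

The S-polynomials (S(g_1,g_2), S(g_1,r), S(g_2,r)) all reduce to 0 modulo the current basis, so we have a Gröbner basis.
Inter-reduce: drop elements whose leading term is divisible by another's, tail-reduce, and make monic.
Reduced Gröbner basis: {u, v - 1}.
The reduced Gröbner basis of I + (p) is {u, v - 1} ≠ {1}, a proper ideal, so the enlarged system stays consistent: p is independent of I, with normal form 25/6v - 25/6.

Ideal membership is decidable via reduction modulo a Gröbner basis.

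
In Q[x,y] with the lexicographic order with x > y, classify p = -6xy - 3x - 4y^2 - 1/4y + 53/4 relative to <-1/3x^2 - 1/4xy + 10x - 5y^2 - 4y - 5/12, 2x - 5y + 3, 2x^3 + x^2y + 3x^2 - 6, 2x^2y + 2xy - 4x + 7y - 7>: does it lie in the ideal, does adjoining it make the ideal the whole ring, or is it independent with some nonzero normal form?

-6xy - 3x - 4y^2 - 1/4y + 53/4 lies in I (it reduces to 0).

First compute the reduced Gröbner basis of I by Buchberger's algorithm.
f_1 = -1/3x^2 - 1/4xy + 10x - 5y^2 - 4y - 5/12, LT = x^2.
f_2 = 2x - 5y + 3, LT = x.
f_3 = 2x^3 + x^2y + 3x^2 - 6, LT = x^3.
f_4 = 2x^2y + 2xy - 4x + 7y - 7, LT = x^2y.

S(f_1,f_2): lcm = x^2. S = 13/4xy - 63/2x + 15y^2 + 12y + 5/4.
  reduce S modulo (f_1, f_2, f_3, f_4):
  remainder 185/8y^2 - 573/8y + 97/2 ≠ 0; add h_5 = 185/8y^2 - 573/8y + 97/2 to the basis.

S(f_1,f_3): lcm = x^3. S = 1/4x^2y - 63/2x^2 + 15xy^2 + 12xy + 5/4x + 3.
  reduce S modulo (f_1, f_2, f_3, f_4, h_5):
  remainder -106248/1369y + 106248/1369 ≠ 0; add h_6 = -106248/1369y + 106248/1369 to the basis.

The other S-polynomials (S(f_1,f_4), S(f_2,f_3), S(f_2,f_4), S(f_3,f_4), S(f_1,h_5), S(f_2,h_5), S(f_3,h_5), S(f_4,h_5), S(f_1,h_6), S(f_2,h_6), S(f_3,h_6), S(f_4,h_6), S(h_5,h_6)) all reduce to 0 modulo the current basis, so we have a Gröbner basis.
Inter-reduce: drop elements whose leading term is divisible by another's, tail-reduce, and make monic.
Reduced Gröbner basis: {x - 1, y - 1}.
Label its elements g_1 = x - 1, g_2 = y - 1.

Reduce p = -6xy - 3x - 4y^2 - 1/4y + 53/4 modulo G:
  leading term xy: subtract (-6y)·g_1 from -6xy - 3x - 4y^2 - 1/4y + 53/4 → -3x - 4y^2 - 25/4y + 53/4
  leading term x: subtract (-3)·g_1 from -3x - 4y^2 - 25/4y + 53/4 → -4y^2 - 25/4y + 41/4
  leading term y^2: subtract (-4y)·g_2 from -4y^2 - 25/4y + 41/4 → -41/4y + 41/4
  leading term y: subtract (-41/4)·g_2 from -41/4y + 41/4 → 0
  normal form = 0.
Since the normal form is 0, p ∈ I.

Ideal membership is decidable via reduction modulo a Gröbner basis.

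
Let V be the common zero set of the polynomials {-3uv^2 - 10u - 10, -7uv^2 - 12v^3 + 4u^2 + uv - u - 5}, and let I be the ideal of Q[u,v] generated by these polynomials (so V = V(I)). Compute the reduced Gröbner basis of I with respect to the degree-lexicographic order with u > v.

G = {u^3 + 1/4u^2v + 67/12u^2 + 10uv + 55/12u + 10v, uv^2 + 10/3u + 10/3, v^3 - 1/3u^2 - 1/12uv - 67/36u - 55/36}

f_1 = -3uv^2 - 10u - 10, LT = uv^2.
f_2 = -7uv^2 - 12v^3 + 4u^2 + uv - u - 5, LT = uv^2.

S(f_1,f_2): lcm = uv^2. S = -12/7v^3 + 4/7u^2 + 1/7uv + 67/21u + 55/21.
  leading term v^3: no divisor's leading term divides it; move -12/7v^3 to the remainder.
  leading term u^2: no divisor's leading term divides it; move 4/7u^2 to the remainder.
  leading term uv: no divisor's leading term divides it; move 1/7uv to the remainder.
  leading term u: no divisor's leading term divides it; move 67/21u to the remainder.
  leading term 1: no divisor's leading term divides it; move 55/21 to the remainder.
  remainder -12/7v^3 + 4/7u^2 + 1/7uv + 67/21u + 55/21 ≠ 0; add g_3 = -12/7v^3 + 4/7u^2 + 1/7uv + 67/21u + 55/21 to the basis.

S(f_1,g_3): lcm = uv^3. S = 1/3u^3 + 1/12u^2v + 67/36u^2 + 10/3uv + 55/36u + 10/3v.
  leading term u^3: no divisor's leading term divides it; move 1/3u^3 to the remainder.
  leading term u^2v: no divisor's leading term divides it; move 1/12u^2v to the remainder.
  leading term u^2: no divisor's leading term divides it; move 67/36u^2 to the remainder.
  leading term uv: no divisor's leading term divides it; move 10/3uv to the remainder.
  leading term u: no divisor's leading term divides it; move 55/36u to the remainder.
  leading term v: no divisor's leading term divides it; move 10/3v to the remainder.
  remainder 1/3u^3 + 1/12u^2v + 67/36u^2 + 10/3uv + 55/36u + 10/3v ≠ 0; add g_4 = 1/3u^3 + 1/12u^2v + 67/36u^2 + 10/3uv + 55/36u + 10/3v to the basis.

The other S-polynomials (S(f_2,g_3), S(f_1,g_4), S(f_2,g_4), S(g_3,g_4)) all reduce to 0 modulo the current basis, so we have a Gröbner basis.
Inter-reduce: drop elements whose leading term is divisible by another's, tail-reduce, and make monic.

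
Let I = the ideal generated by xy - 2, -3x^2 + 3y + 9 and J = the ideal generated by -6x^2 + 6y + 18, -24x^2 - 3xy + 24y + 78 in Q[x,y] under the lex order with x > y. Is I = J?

Yes, the ideals are equal.

Equality of ideals is decidable: compute both reduced Gröbner bases (unique for the ordering) and check whether they agree.
Buchberger on the first generating set:
f_1 = xy - 2, LT = xy.
f_2 = -3x^2 + 3y + 9, LT = x^2.

S(f_1,f_2): lcm = x^2y. S = -2x + y^2 + 3y.
  reduce S modulo (f_1, f_2):
  remainder -2x + y^2 + 3y ≠ 0; add g_3 = -2x + y^2 + 3y to the basis.

S(f_1,g_3): lcm = xy. S = 1/2y^3 + 3/2y^2 - 2.
  reduce S modulo (f_1, f_2, g_3):
  remainder 1/2y^3 + 3/2y^2 - 2 ≠ 0; add g_4 = 1/2y^3 + 3/2y^2 - 2 to the basis.

The other S-polynomials (S(f_2,g_3), S(f_1,g_4), S(f_2,g_4), S(g_3,g_4)) all reduce to 0 modulo the current basis, so we have a Gröbner basis.
Inter-reduce: drop elements whose leading term is divisible by another's, tail-reduce, and make monic.
Reduced Gröbner basis: {x - 1/2y^2 - 3/2y, y^3 + 3y^2 - 4}.

Buchberger on the second generating set:
h_1 = -6x^2 + 6y + 18, LT = x^2.
h_2 = -24x^2 - 3xy + 24y + 78, LT = x^2.

S(h_1,h_2): lcm = x^2. S = -1/8xy + 1/4.
  reduce S modulo (h_1, h_2):
  remainder -1/8xy + 1/4 ≠ 0; add k_3 = -1/8xy + 1/4 to the basis.

S(h_1,k_3): lcm = x^2y. S = 2x - y^2 - 3y.
  reduce S modulo (h_1, h_2, k_3):
  remainder 2x - y^2 - 3y ≠ 0; add k_4 = 2x - y^2 - 3y to the basis.

S(k_3,k_4): lcm = xy. S = 1/2y^3 + 3/2y^2 - 2.
  reduce S modulo (h_1, h_2, k_3, k_4):
  remainder 1/2y^3 + 3/2y^2 - 2 ≠ 0; add k_5 = 1/2y^3 + 3/2y^2 - 2 to the basis.

The other S-polynomials (S(h_2,k_3), S(h_1,k_4), S(h_2,k_4), S(h_1,k_5), S(h_2,k_5), S(k_3,k_5), S(k_4,k_5)) all reduce to 0 modulo the current basis, so we have a Gröbner basis.
Inter-reduce: drop elements whose leading term is divisible by another's, tail-reduce, and make monic.
Reduced Gröbner basis: {x - 1/2y^2 - 3/2y, y^3 + 3y^2 - 4}.

The two bases agree; hence the ideals are identical.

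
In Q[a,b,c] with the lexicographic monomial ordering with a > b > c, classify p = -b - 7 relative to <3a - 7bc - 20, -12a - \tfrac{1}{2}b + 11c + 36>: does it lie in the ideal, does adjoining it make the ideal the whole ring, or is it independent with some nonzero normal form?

-b - 7 is independent of I; its normal form modulo I is -b - 7.

First compute the reduced Gröbner basis of I by Buchberger's algorithm.
f_1 = 3a - 7bc - 20, LT = a.
f_2 = -12a - \tfrac{1}{2}b + 11c + 36, LT = a.

S(f_1,f_2): lcm = a. S = -\tfrac{7}{3}bc - \tfrac{1}{24}b + \tfrac{11}{12}c - \tfrac{11}{3}.
  reduce S modulo (f_1, f_2):
  remainder -\tfrac{7}{3}bc - \tfrac{1}{24}b + \tfrac{11}{12}c - \tfrac{11}{3} ≠ 0; add h_3 = -\tfrac{7}{3}bc - \tfrac{1}{24}b + \tfrac{11}{12}c - \tfrac{11}{3} to the basis.

The other S-polynomials (S(f_1,h_3), S(f_2,h_3)) all reduce to 0 modulo the current basis, so we have a Gröbner basis.
Inter-reduce: drop elements whose leading term is divisible by another's, tail-reduce, and make monic.
Reduced Gröbner basis: {a + \tfrac{1}{24}b - \tfrac{11}{12}c - 3, bc + \tfrac{1}{56}b - \tfrac{11}{28}c + \tfrac{11}{7}}.
Label its elements g_1 = a + \tfrac{1}{24}b - \tfrac{11}{12}c - 3, g_2 = bc + \tfrac{1}{56}b - \tfrac{11}{28}c + \tfrac{11}{7}.

Reduce p = -b - 7 modulo G:
  leading term b: no divisor's leading term divides it; move -b to the remainder.
  leading term 1: no divisor's leading term divides it; move -7 to the remainder.
  normal form = -b - 7.
The normal form is nonzero, so p ∉ I. Since p minus its normal form lies in I, I + (p) = I + (r) where r = -b - 7; decide whether this ideal is the whole ring.
Run Buchberger on G together with r (pairs among the g_i already reduce to 0 since G is a Gröbner basis):
g_1 = a + \tfrac{1}{24}b - \tfrac{11}{12}c - 3, LT = a.
g_2 = bc + \tfrac{1}{56}b - \tfrac{11}{28}c + \tfrac{11}{7}, LT = bc.
r = -b - 7, LT = b.

S(g_2,r): lcm = bc. S = \tfrac{1}{56}b - \tfrac{207}{28}c + \tfrac{11}{7}.
  reduce S modulo (g_1, g_2, r):
  remainder -\tfrac{207}{28}c + \tfrac{81}{56} ≠ 0; add m_4 = -\tfrac{207}{28}c + \tfrac{81}{56} to the basis.

The other S-polynomials (S(g_1,g_2), S(g_1,r), S(g_1,m_4), S(g_2,m_4), S(r,m_4)) all reduce to 0 modulo the current basis, so we have a Gröbner basis.
Inter-reduce: drop elements whose leading term is divisible by another's, tail-reduce, and make monic.
Reduced Gröbner basis: {a - \tfrac{479}{138}, b + 7, c - \tfrac{9}{46}}.
The reduced Gröbner basis of I + (p) is {a - \tfrac{479}{138}, b + 7, c - \tfrac{9}{46}} ≠ {1}, a proper ideal, so the enlarged system stays consistent: p is independent of I, with normal form -b - 7.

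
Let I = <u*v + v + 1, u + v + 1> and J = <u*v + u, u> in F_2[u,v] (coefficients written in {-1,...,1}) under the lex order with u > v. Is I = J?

No, the ideals differ.

Two ideals are equal iff their reduced Gröbner bases coincide (the reduced basis is unique for a fixed ordering).
Buchberger on the first generating set:
f_1 = u*v + v + 1, LT = u*v.
f_2 = u + v + 1, LT = u.

S(f_1,f_2): lcm = u*v. S = v**2 + 1.
  leading term v**2: no divisor's leading term divides it; move v**2 to the remainder.
  leading term 1: no divisor's leading term divides it; move 1 to the remainder.
  remainder v**2 + 1 ≠ 0; add g_3 = v**2 + 1 to the basis.

The other S-polynomials (S(f_1,g_3), S(f_2,g_3)) all reduce to 0 modulo the current basis, so we have a Gröbner basis.
Inter-reduce: drop elements whose leading term is divisible by another's, tail-reduce, and make monic.
Reduced Gröbner basis: {u + v + 1, v**2 + 1}.

Buchberger on the second generating set:
h_1 = u*v + u, LT = u*v.
h_2 = u, LT = u.

The S-polynomials (S(h_1,h_2)) all reduce to 0 modulo the current basis, so we have a Gröbner basis.
Inter-reduce: drop elements whose leading term is divisible by another's, tail-reduce, and make monic.
Reduced Gröbner basis: {u}.

Since the reduced bases disagree, the two ideals are not the same.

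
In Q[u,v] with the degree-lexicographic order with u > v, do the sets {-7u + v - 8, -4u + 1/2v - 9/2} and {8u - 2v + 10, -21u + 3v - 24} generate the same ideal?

Since reduced Gröbner bases are canonical representatives of ideals under a given ordering, it suffices to compute and compare them.
Buchberger on the first generating set:
f_1 = -7u + v - 8, LT = u.
f_2 = -4u + 1/2v - 9/2, LT = u.

S(f_1,f_2): lcm = u. S = -1/56v + 1/56.
  leading term v: no divisor's leading term divides it; move -1/56v to the remainder.
  leading term 1: no divisor's leading term divides it; move 1/56 to the remainder.
  remainder -1/56v + 1/56 ≠ 0; add g_3 = -1/56v + 1/56 to the basis.

The other S-polynomials (S(f_1,g_3), S(f_2,g_3)) all reduce to 0 modulo the current basis, so we have a Gröbner basis.
Inter-reduce: drop elements whose leading term is divisible by another's, tail-reduce, and make monic.
Reduced Gröbner basis: {u + 1, v - 1}.

Buchberger on the second generating set:
h_1 = 8u - 2v + 10, LT = u.
h_2 = -21u + 3v - 24, LT = u.

S(h_1,h_2): lcm = u. S = -3/28v + 3/28.
  leading term v: no divisor's leading term divides it; move -3/28v to the remainder.
  leading term 1: no divisor's leading term divides it; move 3/28 to the remainder.
  remainder -3/28v + 3/28 ≠ 0; add k_3 = -3/28v + 3/28 to the basis.

The other S-polynomials (S(h_1,k_3), S(h_2,k_3)) all reduce to 0 modulo the current basis, so we have a Gröbner basis.
Inter-reduce: drop elements whose leading term is divisible by another's, tail-reduce, and make monic.
Reduced Gröbner basis: {u + 1, v - 1}.

Same reduced basis, so the two generating sets span the same ideal.

Yes, the ideals are equal.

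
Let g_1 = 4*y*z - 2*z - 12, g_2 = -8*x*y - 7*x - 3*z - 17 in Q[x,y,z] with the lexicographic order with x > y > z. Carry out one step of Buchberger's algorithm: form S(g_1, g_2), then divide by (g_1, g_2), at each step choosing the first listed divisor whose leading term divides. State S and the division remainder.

lcm(LM(g_1), LM(g_2)) = x*y*z.
S = (lcm/LT(g_1))·g_1 − (lcm/LT(g_2))·g_2 = -11/8*x*z - 3*x - 3/8*z**2 - 17/8*z.
Reduce S modulo (g_1, g_2) in that order:
  leading term x*z: no divisor's leading term divides it; move -11/8*x*z to the remainder.
  leading term x: no divisor's leading term divides it; move -3*x to the remainder.
  leading term z**2: no divisor's leading term divides it; move -3/8*z**2 to the remainder.
  leading term z: no divisor's leading term divides it; move -17/8*z to the remainder.
The remainder -11/8*x*z - 3*x - 3/8*z**2 - 17/8*z is nonzero, so it would be added as the next basis element.

S(g_1, g_2) = -11/8*x*z - 3*x - 3/8*z**2 - 17/8*z; remainder on division = -11/8*x*z - 3*x - 3/8*z**2 - 17/8*z.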